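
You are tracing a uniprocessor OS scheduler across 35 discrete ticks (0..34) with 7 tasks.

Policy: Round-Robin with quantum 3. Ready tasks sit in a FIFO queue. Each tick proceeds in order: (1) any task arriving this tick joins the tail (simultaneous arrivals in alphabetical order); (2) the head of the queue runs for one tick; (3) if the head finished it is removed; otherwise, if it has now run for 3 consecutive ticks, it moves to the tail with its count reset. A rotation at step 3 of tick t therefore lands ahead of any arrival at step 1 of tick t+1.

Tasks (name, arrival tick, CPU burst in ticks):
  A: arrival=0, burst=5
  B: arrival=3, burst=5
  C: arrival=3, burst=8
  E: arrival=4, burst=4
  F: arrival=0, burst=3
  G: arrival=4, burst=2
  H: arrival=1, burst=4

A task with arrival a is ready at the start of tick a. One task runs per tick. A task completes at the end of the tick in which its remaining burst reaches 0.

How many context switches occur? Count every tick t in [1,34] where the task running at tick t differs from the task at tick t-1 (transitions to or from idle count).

context switches = 13

t=0: queue=[A,F] q_used=0 → run A
t=1: queue=[A,F,H] q_used=1 → run A
t=2: queue=[A,F,H] q_used=2 → run A
t=3: queue=[F,H,A,B,C] q_used=0 → run F
t=4: queue=[F,H,A,B,C,E,G] q_used=1 → run F
t=5: queue=[F,H,A,B,C,E,G] q_used=2 → run F
t=6: queue=[H,A,B,C,E,G] q_used=0 → run H
t=7: queue=[H,A,B,C,E,G] q_used=1 → run H
t=8: queue=[H,A,B,C,E,G] q_used=2 → run H
t=9: queue=[A,B,C,E,G,H] q_used=0 → run A
t=10: queue=[A,B,C,E,G,H] q_used=1 → run A
t=11: queue=[B,C,E,G,H] q_used=0 → run B
t=12: queue=[B,C,E,G,H] q_used=1 → run B
t=13: queue=[B,C,E,G,H] q_used=2 → run B
t=14: queue=[C,E,G,H,B] q_used=0 → run C
t=15: queue=[C,E,G,H,B] q_used=1 → run C
t=16: queue=[C,E,G,H,B] q_used=2 → run C
t=17: queue=[E,G,H,B,C] q_used=0 → run E
t=18: queue=[E,G,H,B,C] q_used=1 → run E
t=19: queue=[E,G,H,B,C] q_used=2 → run E
t=20: queue=[G,H,B,C,E] q_used=0 → run G
t=21: queue=[G,H,B,C,E] q_used=1 → run G
t=22: queue=[H,B,C,E] q_used=0 → run H
t=23: queue=[B,C,E] q_used=0 → run B
t=24: queue=[B,C,E] q_used=1 → run B
t=25: queue=[C,E] q_used=0 → run C
t=26: queue=[C,E] q_used=1 → run C
t=27: queue=[C,E] q_used=2 → run C
t=28: queue=[E,C] q_used=0 → run E
t=29: queue=[C] q_used=0 → run C
t=30: queue=[C] q_used=1 → run C
t=31: (idle)
t=32: (idle)
t=33: (idle)
t=34: (idle)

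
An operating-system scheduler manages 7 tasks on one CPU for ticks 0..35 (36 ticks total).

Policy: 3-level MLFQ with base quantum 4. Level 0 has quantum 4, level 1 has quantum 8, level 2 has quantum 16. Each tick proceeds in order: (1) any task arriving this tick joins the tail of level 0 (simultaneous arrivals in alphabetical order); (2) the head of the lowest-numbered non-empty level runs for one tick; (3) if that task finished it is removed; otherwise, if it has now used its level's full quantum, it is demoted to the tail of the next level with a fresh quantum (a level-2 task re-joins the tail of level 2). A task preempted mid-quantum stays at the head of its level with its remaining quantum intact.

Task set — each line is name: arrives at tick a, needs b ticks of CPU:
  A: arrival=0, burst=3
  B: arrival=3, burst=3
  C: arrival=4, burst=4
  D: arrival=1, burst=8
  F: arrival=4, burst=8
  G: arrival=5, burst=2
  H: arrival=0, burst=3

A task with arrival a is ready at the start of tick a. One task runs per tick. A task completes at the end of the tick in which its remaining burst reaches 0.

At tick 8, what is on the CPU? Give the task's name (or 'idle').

t=0: L0/L1/L2 = AH/-/- → run A
t=1: L0/L1/L2 = AHD/-/- → run A
t=2: L0/L1/L2 = AHD/-/- → run A
t=3: L0/L1/L2 = HDB/-/- → run H
t=4: L0/L1/L2 = HDBCF/-/- → run H
t=5: L0/L1/L2 = HDBCFG/-/- → run H
t=6: L0/L1/L2 = DBCFG/-/- → run D
t=7: L0/L1/L2 = DBCFG/-/- → run D
t=8: L0/L1/L2 = DBCFG/-/- → run D
t=9: L0/L1/L2 = DBCFG/-/- → run D
t=10: L0/L1/L2 = BCFG/D/- → run B
t=11: L0/L1/L2 = BCFG/D/- → run B
t=12: L0/L1/L2 = BCFG/D/- → run B
t=13: L0/L1/L2 = CFG/D/- → run C
t=14: L0/L1/L2 = CFG/D/- → run C
t=15: L0/L1/L2 = CFG/D/- → run C
t=16: L0/L1/L2 = CFG/D/- → run C
t=17: L0/L1/L2 = FG/D/- → run F
t=18: L0/L1/L2 = FG/D/- → run F
t=19: L0/L1/L2 = FG/D/- → run F
t=20: L0/L1/L2 = FG/D/- → run F
t=21: L0/L1/L2 = G/DF/- → run G
t=22: L0/L1/L2 = G/DF/- → run G
t=23: L0/L1/L2 = -/DF/- → run D
t=24: L0/L1/L2 = -/DF/- → run D
t=25: L0/L1/L2 = -/DF/- → run D
t=26: L0/L1/L2 = -/DF/- → run D
t=27: L0/L1/L2 = -/F/- → run F
t=28: L0/L1/L2 = -/F/- → run F
t=29: L0/L1/L2 = -/F/- → run F
t=30: L0/L1/L2 = -/F/- → run F
t=31: (idle)
t=32: (idle)
t=33: (idle)
t=34: (idle)
t=35: (idle)

running at tick 8 = D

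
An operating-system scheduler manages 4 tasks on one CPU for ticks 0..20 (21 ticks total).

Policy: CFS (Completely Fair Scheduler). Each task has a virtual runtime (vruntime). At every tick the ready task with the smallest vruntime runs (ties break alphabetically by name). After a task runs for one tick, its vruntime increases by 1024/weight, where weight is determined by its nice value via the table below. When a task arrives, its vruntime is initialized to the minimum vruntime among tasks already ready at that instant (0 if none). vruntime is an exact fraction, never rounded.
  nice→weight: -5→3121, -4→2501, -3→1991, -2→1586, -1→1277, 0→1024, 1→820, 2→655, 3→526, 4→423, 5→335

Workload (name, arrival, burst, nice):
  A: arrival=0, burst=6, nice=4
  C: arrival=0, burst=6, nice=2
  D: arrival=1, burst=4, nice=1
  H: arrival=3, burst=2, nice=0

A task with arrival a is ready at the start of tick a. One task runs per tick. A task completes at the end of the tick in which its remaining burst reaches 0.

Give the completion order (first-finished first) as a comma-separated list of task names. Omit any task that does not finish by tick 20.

completion order = H, D, C, A

t=0: vr[A=0 C=0] → run A
t=1: vr[A=1024/423 C=0 D=0] → run C
t=2: vr[A=1024/423 C=1024/655 D=0] → run D
t=3: vr[A=1024/423 C=1024/655 D=256/205 H=256/205] → run D
t=4: vr[A=1024/423 C=1024/655 D=512/205 H=256/205] → run H
t=5: vr[A=1024/423 C=1024/655 D=512/205 H=461/205] → run C
t=6: vr[A=1024/423 C=2048/655 D=512/205 H=461/205] → run H
t=7: vr[A=1024/423 C=2048/655 D=512/205] → run A
t=8: vr[A=2048/423 C=2048/655 D=512/205] → run D
t=9: vr[A=2048/423 C=2048/655 D=768/205] → run C
t=10: vr[A=2048/423 C=3072/655 D=768/205] → run D
t=11: vr[A=2048/423 C=3072/655] → run C
t=12: vr[A=2048/423 C=4096/655] → run A
t=13: vr[A=1024/141 C=4096/655] → run C
t=14: vr[A=1024/141 C=1024/131] → run A
t=15: vr[A=4096/423 C=1024/131] → run C
t=16: vr[A=4096/423] → run A
t=17: vr[A=5120/423] → run A
t=18: (idle)
t=19: (idle)
t=20: (idle)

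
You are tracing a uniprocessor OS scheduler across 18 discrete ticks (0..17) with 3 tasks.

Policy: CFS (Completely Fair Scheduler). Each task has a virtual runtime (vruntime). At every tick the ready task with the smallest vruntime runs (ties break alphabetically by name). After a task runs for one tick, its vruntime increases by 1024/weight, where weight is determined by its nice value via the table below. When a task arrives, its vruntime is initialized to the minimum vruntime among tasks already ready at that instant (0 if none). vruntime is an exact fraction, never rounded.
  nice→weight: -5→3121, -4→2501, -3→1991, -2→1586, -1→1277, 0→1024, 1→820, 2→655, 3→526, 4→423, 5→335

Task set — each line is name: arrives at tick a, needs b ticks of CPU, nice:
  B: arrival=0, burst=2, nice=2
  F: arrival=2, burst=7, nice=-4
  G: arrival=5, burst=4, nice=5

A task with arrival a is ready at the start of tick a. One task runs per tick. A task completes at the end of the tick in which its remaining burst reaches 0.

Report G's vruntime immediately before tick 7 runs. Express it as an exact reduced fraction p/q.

vruntime(G, start of tick 7) = 3590144/837835

t=0: vr[B=0] → run B
t=1: vr[B=1024/655] → run B
t=2: vr[F=0] → run F
t=3: vr[F=1024/2501] → run F
t=4: vr[F=2048/2501] → run F
t=5: vr[F=3072/2501 G=3072/2501] → run F
t=6: vr[F=4096/2501 G=3072/2501] → run G
t=7: vr[F=4096/2501 G=3590144/837835] → run F
t=8: vr[F=5120/2501 G=3590144/837835] → run F
t=9: vr[F=6144/2501 G=3590144/837835] → run F
t=10: vr[G=3590144/837835] → run G
t=11: vr[G=6151168/837835] → run G
t=12: vr[G=8712192/837835] → run G
t=13: (idle)
t=14: (idle)
t=15: (idle)
t=16: (idle)
t=17: (idle)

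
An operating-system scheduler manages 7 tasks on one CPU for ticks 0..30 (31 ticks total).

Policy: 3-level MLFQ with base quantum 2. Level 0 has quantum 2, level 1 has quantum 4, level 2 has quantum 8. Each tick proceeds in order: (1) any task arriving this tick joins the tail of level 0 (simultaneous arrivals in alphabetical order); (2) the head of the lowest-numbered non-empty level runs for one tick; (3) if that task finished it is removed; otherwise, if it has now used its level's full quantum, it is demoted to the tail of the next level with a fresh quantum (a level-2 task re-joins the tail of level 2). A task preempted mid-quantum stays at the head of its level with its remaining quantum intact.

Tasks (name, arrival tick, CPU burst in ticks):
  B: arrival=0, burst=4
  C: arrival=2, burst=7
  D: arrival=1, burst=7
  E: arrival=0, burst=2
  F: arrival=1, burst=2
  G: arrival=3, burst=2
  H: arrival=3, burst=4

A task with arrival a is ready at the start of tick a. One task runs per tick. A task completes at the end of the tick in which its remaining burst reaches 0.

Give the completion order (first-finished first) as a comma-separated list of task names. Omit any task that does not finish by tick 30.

t=0: L0/L1/L2 = BE/-/- → run B
t=1: L0/L1/L2 = BEDF/-/- → run B
t=2: L0/L1/L2 = EDFC/B/- → run E
t=3: L0/L1/L2 = EDFCGH/B/- → run E
t=4: L0/L1/L2 = DFCGH/B/- → run D
t=5: L0/L1/L2 = DFCGH/B/- → run D
t=6: L0/L1/L2 = FCGH/BD/- → run F
t=7: L0/L1/L2 = FCGH/BD/- → run F
t=8: L0/L1/L2 = CGH/BD/- → run C
t=9: L0/L1/L2 = CGH/BD/- → run C
t=10: L0/L1/L2 = GH/BDC/- → run G
t=11: L0/L1/L2 = GH/BDC/- → run G
t=12: L0/L1/L2 = H/BDC/- → run H
t=13: L0/L1/L2 = H/BDC/- → run H
t=14: L0/L1/L2 = -/BDCH/- → run B
t=15: L0/L1/L2 = -/BDCH/- → run B
t=16: L0/L1/L2 = -/DCH/- → run D
t=17: L0/L1/L2 = -/DCH/- → run D
t=18: L0/L1/L2 = -/DCH/- → run D
t=19: L0/L1/L2 = -/DCH/- → run D
t=20: L0/L1/L2 = -/CH/D → run C
t=21: L0/L1/L2 = -/CH/D → run C
t=22: L0/L1/L2 = -/CH/D → run C
t=23: L0/L1/L2 = -/CH/D → run C
t=24: L0/L1/L2 = -/H/DC → run H
t=25: L0/L1/L2 = -/H/DC → run H
t=26: L0/L1/L2 = -/-/DC → run D
t=27: L0/L1/L2 = -/-/C → run C
t=28: (idle)
t=29: (idle)
t=30: (idle)

completion order = E, F, G, B, H, D, C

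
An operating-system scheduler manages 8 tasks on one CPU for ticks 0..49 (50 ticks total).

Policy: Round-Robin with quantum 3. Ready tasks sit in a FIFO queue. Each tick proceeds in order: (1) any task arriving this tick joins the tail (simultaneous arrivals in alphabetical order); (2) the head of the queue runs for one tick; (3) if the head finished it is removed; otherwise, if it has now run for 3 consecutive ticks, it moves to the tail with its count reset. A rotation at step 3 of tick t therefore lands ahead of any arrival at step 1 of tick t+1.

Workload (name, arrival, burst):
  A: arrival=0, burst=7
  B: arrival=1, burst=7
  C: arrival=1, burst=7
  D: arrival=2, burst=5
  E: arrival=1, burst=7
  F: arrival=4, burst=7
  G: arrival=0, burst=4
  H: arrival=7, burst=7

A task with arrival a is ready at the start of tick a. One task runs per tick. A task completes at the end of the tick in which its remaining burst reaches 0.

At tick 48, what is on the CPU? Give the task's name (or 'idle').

t=0: queue=[A,G] q_used=0 → run A
t=1: queue=[A,G,B,C,E] q_used=1 → run A
t=2: queue=[A,G,B,C,E,D] q_used=2 → run A
t=3: queue=[G,B,C,E,D,A] q_used=0 → run G
t=4: queue=[G,B,C,E,D,A,F] q_used=1 → run G
t=5: queue=[G,B,C,E,D,A,F] q_used=2 → run G
t=6: queue=[B,C,E,D,A,F,G] q_used=0 → run B
t=7: queue=[B,C,E,D,A,F,G,H] q_used=1 → run B
t=8: queue=[B,C,E,D,A,F,G,H] q_used=2 → run B
t=9: queue=[C,E,D,A,F,G,H,B] q_used=0 → run C
t=10: queue=[C,E,D,A,F,G,H,B] q_used=1 → run C
t=11: queue=[C,E,D,A,F,G,H,B] q_used=2 → run C
t=12: queue=[E,D,A,F,G,H,B,C] q_used=0 → run E
t=13: queue=[E,D,A,F,G,H,B,C] q_used=1 → run E
t=14: queue=[E,D,A,F,G,H,B,C] q_used=2 → run E
t=15: queue=[D,A,F,G,H,B,C,E] q_used=0 → run D
t=16: queue=[D,A,F,G,H,B,C,E] q_used=1 → run D
t=17: queue=[D,A,F,G,H,B,C,E] q_used=2 → run D
t=18: queue=[A,F,G,H,B,C,E,D] q_used=0 → run A
t=19: queue=[A,F,G,H,B,C,E,D] q_used=1 → run A
t=20: queue=[A,F,G,H,B,C,E,D] q_used=2 → run A
t=21: queue=[F,G,H,B,C,E,D,A] q_used=0 → run F
t=22: queue=[F,G,H,B,C,E,D,A] q_used=1 → run F
t=23: queue=[F,G,H,B,C,E,D,A] q_used=2 → run F
t=24: queue=[G,H,B,C,E,D,A,F] q_used=0 → run G
t=25: queue=[H,B,C,E,D,A,F] q_used=0 → run H
t=26: queue=[H,B,C,E,D,A,F] q_used=1 → run H
t=27: queue=[H,B,C,E,D,A,F] q_used=2 → run H
t=28: queue=[B,C,E,D,A,F,H] q_used=0 → run B
t=29: queue=[B,C,E,D,A,F,H] q_used=1 → run B
t=30: queue=[B,C,E,D,A,F,H] q_used=2 → run B
t=31: queue=[C,E,D,A,F,H,B] q_used=0 → run C
t=32: queue=[C,E,D,A,F,H,B] q_used=1 → run C
t=33: queue=[C,E,D,A,F,H,B] q_used=2 → run C
t=34: queue=[E,D,A,F,H,B,C] q_used=0 → run E
t=35: queue=[E,D,A,F,H,B,C] q_used=1 → run E
t=36: queue=[E,D,A,F,H,B,C] q_used=2 → run E
t=37: queue=[D,A,F,H,B,C,E] q_used=0 → run D
t=38: queue=[D,A,F,H,B,C,E] q_used=1 → run D
t=39: queue=[A,F,H,B,C,E] q_used=0 → run A
t=40: queue=[F,H,B,C,E] q_used=0 → run F
t=41: queue=[F,H,B,C,E] q_used=1 → run F
t=42: queue=[F,H,B,C,E] q_used=2 → run F
t=43: queue=[H,B,C,E,F] q_used=0 → run H
t=44: queue=[H,B,C,E,F] q_used=1 → run H
t=45: queue=[H,B,C,E,F] q_used=2 → run H
t=46: queue=[B,C,E,F,H] q_used=0 → run B
t=47: queue=[C,E,F,H] q_used=0 → run C
t=48: queue=[E,F,H] q_used=0 → run E
t=49: queue=[F,H] q_used=0 → run F

running at tick 48 = E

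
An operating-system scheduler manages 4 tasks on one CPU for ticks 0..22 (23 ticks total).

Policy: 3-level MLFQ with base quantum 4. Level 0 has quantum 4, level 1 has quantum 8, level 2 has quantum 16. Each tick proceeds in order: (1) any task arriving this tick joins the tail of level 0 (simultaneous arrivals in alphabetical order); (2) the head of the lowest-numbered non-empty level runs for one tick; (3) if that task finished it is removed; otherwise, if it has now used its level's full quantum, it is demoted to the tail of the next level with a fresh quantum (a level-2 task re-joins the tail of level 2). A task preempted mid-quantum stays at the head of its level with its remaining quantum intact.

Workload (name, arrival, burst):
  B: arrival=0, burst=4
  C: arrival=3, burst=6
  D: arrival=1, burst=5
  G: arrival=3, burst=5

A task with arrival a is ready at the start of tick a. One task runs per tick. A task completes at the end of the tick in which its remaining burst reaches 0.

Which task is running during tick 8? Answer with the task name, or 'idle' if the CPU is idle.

t=0: L0/L1/L2 = B/-/- → run B
t=1: L0/L1/L2 = BD/-/- → run B
t=2: L0/L1/L2 = BD/-/- → run B
t=3: L0/L1/L2 = BDCG/-/- → run B
t=4: L0/L1/L2 = DCG/-/- → run D
t=5: L0/L1/L2 = DCG/-/- → run D
t=6: L0/L1/L2 = DCG/-/- → run D
t=7: L0/L1/L2 = DCG/-/- → run D
t=8: L0/L1/L2 = CG/D/- → run C
t=9: L0/L1/L2 = CG/D/- → run C
t=10: L0/L1/L2 = CG/D/- → run C
t=11: L0/L1/L2 = CG/D/- → run C
t=12: L0/L1/L2 = G/DC/- → run G
t=13: L0/L1/L2 = G/DC/- → run G
t=14: L0/L1/L2 = G/DC/- → run G
t=15: L0/L1/L2 = G/DC/- → run G
t=16: L0/L1/L2 = -/DCG/- → run D
t=17: L0/L1/L2 = -/CG/- → run C
t=18: L0/L1/L2 = -/CG/- → run C
t=19: L0/L1/L2 = -/G/- → run G
t=20: (idle)
t=21: (idle)
t=22: (idle)

running at tick 8 = C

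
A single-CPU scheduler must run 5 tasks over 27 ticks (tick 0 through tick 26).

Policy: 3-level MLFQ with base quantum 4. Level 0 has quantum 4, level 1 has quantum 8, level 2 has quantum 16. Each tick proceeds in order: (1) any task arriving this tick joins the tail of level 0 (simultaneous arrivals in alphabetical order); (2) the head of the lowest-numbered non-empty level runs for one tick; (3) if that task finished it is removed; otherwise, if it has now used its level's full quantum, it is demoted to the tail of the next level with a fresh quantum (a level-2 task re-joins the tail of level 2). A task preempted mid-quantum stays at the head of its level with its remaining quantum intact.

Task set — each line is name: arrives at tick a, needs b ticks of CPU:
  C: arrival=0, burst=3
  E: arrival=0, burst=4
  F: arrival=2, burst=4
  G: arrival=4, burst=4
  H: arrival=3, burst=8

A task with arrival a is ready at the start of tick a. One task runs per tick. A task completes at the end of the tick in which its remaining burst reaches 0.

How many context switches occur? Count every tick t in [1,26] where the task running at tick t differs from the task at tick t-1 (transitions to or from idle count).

context switches = 6

t=0: L0/L1/L2 = CE/-/- → run C
t=1: L0/L1/L2 = CE/-/- → run C
t=2: L0/L1/L2 = CEF/-/- → run C
t=3: L0/L1/L2 = EFH/-/- → run E
t=4: L0/L1/L2 = EFHG/-/- → run E
t=5: L0/L1/L2 = EFHG/-/- → run E
t=6: L0/L1/L2 = EFHG/-/- → run E
t=7: L0/L1/L2 = FHG/-/- → run F
t=8: L0/L1/L2 = FHG/-/- → run F
t=9: L0/L1/L2 = FHG/-/- → run F
t=10: L0/L1/L2 = FHG/-/- → run F
t=11: L0/L1/L2 = HG/-/- → run H
t=12: L0/L1/L2 = HG/-/- → run H
t=13: L0/L1/L2 = HG/-/- → run H
t=14: L0/L1/L2 = HG/-/- → run H
t=15: L0/L1/L2 = G/H/- → run G
t=16: L0/L1/L2 = G/H/- → run G
t=17: L0/L1/L2 = G/H/- → run G
t=18: L0/L1/L2 = G/H/- → run G
t=19: L0/L1/L2 = -/H/- → run H
t=20: L0/L1/L2 = -/H/- → run H
t=21: L0/L1/L2 = -/H/- → run H
t=22: L0/L1/L2 = -/H/- → run H
t=23: (idle)
t=24: (idle)
t=25: (idle)
t=26: (idle)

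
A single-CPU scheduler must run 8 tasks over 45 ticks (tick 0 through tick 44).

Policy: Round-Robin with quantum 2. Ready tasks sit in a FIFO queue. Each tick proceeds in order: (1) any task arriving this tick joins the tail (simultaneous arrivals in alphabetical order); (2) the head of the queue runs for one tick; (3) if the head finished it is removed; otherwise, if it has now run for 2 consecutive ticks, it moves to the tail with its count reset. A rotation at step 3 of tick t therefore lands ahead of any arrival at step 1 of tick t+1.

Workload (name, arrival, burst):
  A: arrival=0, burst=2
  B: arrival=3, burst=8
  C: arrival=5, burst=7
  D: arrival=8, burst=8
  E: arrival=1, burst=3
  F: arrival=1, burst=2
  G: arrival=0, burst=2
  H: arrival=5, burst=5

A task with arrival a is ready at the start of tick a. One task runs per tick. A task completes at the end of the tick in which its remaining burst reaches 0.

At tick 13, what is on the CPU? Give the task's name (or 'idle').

t=0: queue=[A,G] q_used=0 → run A
t=1: queue=[A,G,E,F] q_used=1 → run A
t=2: queue=[G,E,F] q_used=0 → run G
t=3: queue=[G,E,F,B] q_used=1 → run G
t=4: queue=[E,F,B] q_used=0 → run E
t=5: queue=[E,F,B,C,H] q_used=1 → run E
t=6: queue=[F,B,C,H,E] q_used=0 → run F
t=7: queue=[F,B,C,H,E] q_used=1 → run F
t=8: queue=[B,C,H,E,D] q_used=0 → run B
t=9: queue=[B,C,H,E,D] q_used=1 → run B
t=10: queue=[C,H,E,D,B] q_used=0 → run C
t=11: queue=[C,H,E,D,B] q_used=1 → run C
t=12: queue=[H,E,D,B,C] q_used=0 → run H
t=13: queue=[H,E,D,B,C] q_used=1 → run H
t=14: queue=[E,D,B,C,H] q_used=0 → run E
t=15: queue=[D,B,C,H] q_used=0 → run D
t=16: queue=[D,B,C,H] q_used=1 → run D
t=17: queue=[B,C,H,D] q_used=0 → run B
t=18: queue=[B,C,H,D] q_used=1 → run B
t=19: queue=[C,H,D,B] q_used=0 → run C
t=20: queue=[C,H,D,B] q_used=1 → run C
t=21: queue=[H,D,B,C] q_used=0 → run H
t=22: queue=[H,D,B,C] q_used=1 → run H
t=23: queue=[D,B,C,H] q_used=0 → run D
t=24: queue=[D,B,C,H] q_used=1 → run D
t=25: queue=[B,C,H,D] q_used=0 → run B
t=26: queue=[B,C,H,D] q_used=1 → run B
t=27: queue=[C,H,D,B] q_used=0 → run C
t=28: queue=[C,H,D,B] q_used=1 → run C
t=29: queue=[H,D,B,C] q_used=0 → run H
t=30: queue=[D,B,C] q_used=0 → run D
t=31: queue=[D,B,C] q_used=1 → run D
t=32: queue=[B,C,D] q_used=0 → run B
t=33: queue=[B,C,D] q_used=1 → run B
t=34: queue=[C,D] q_used=0 → run C
t=35: queue=[D] q_used=0 → run D
t=36: queue=[D] q_used=1 → run D
t=37: (idle)
t=38: (idle)
t=39: (idle)
t=40: (idle)
t=41: (idle)
t=42: (idle)
t=43: (idle)
t=44: (idle)

running at tick 13 = H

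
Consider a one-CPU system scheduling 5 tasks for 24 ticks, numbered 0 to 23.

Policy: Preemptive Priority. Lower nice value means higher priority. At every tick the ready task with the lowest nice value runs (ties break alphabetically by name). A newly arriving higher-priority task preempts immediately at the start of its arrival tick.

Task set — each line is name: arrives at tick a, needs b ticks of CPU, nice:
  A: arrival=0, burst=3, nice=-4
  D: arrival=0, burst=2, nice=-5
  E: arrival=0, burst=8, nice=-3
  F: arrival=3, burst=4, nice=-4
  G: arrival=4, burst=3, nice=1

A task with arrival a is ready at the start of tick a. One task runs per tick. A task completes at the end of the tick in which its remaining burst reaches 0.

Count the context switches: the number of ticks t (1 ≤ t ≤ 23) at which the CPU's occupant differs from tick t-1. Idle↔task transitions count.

context switches = 5

t=0: ready={A,D,E} → run D
t=1: ready={A,D,E} → run D
t=2: ready={A,E} → run A
t=3: ready={A,E,F} → run A
t=4: ready={A,E,F,G} → run A
t=5: ready={E,F,G} → run F
t=6: ready={E,F,G} → run F
t=7: ready={E,F,G} → run F
t=8: ready={E,F,G} → run F
t=9: ready={E,G} → run E
t=10: ready={E,G} → run E
t=11: ready={E,G} → run E
t=12: ready={E,G} → run E
t=13: ready={E,G} → run E
t=14: ready={E,G} → run E
t=15: ready={E,G} → run E
t=16: ready={E,G} → run E
t=17: ready={G} → run G
t=18: ready={G} → run G
t=19: ready={G} → run G
t=20: (idle)
t=21: (idle)
t=22: (idle)
t=23: (idle)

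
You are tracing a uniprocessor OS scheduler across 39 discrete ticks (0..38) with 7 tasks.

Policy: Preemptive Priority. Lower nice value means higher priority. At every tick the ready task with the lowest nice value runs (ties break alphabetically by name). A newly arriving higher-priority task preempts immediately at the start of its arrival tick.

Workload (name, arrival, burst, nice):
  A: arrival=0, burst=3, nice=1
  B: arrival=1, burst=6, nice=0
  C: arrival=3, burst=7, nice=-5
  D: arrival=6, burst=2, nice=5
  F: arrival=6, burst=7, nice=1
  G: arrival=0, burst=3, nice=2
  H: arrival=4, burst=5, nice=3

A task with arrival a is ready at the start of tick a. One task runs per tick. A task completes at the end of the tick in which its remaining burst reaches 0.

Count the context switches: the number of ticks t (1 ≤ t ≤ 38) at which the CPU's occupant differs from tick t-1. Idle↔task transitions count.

context switches = 9

t=0: ready={A,G} → run A
t=1: ready={A,B,G} → run B
t=2: ready={A,B,G} → run B
t=3: ready={A,B,C,G} → run C
t=4: ready={A,B,C,G,H} → run C
t=5: ready={A,B,C,G,H} → run C
t=6: ready={A,B,C,D,F,G,H} → run C
t=7: ready={A,B,C,D,F,G,H} → run C
t=8: ready={A,B,C,D,F,G,H} → run C
t=9: ready={A,B,C,D,F,G,H} → run C
t=10: ready={A,B,D,F,G,H} → run B
t=11: ready={A,B,D,F,G,H} → run B
t=12: ready={A,B,D,F,G,H} → run B
t=13: ready={A,B,D,F,G,H} → run B
t=14: ready={A,D,F,G,H} → run A
t=15: ready={A,D,F,G,H} → run A
t=16: ready={D,F,G,H} → run F
t=17: ready={D,F,G,H} → run F
t=18: ready={D,F,G,H} → run F
t=19: ready={D,F,G,H} → run F
t=20: ready={D,F,G,H} → run F
t=21: ready={D,F,G,H} → run F
t=22: ready={D,F,G,H} → run F
t=23: ready={D,G,H} → run G
t=24: ready={D,G,H} → run G
t=25: ready={D,G,H} → run G
t=26: ready={D,H} → run H
t=27: ready={D,H} → run H
t=28: ready={D,H} → run H
t=29: ready={D,H} → run H
t=30: ready={D,H} → run H
t=31: ready={D} → run D
t=32: ready={D} → run D
t=33: (idle)
t=34: (idle)
t=35: (idle)
t=36: (idle)
t=37: (idle)
t=38: (idle)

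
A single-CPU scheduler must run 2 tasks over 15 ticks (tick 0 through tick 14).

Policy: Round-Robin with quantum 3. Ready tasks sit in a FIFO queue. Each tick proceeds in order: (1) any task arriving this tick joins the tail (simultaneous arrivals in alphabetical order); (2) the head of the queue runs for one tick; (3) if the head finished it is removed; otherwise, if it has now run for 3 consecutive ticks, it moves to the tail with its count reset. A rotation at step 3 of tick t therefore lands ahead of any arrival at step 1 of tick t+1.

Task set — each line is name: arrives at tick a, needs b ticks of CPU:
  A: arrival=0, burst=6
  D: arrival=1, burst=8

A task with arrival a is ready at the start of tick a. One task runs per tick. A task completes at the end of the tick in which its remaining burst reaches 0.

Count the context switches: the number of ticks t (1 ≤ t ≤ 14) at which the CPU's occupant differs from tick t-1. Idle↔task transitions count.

t=0: queue=[A] q_used=0 → run A
t=1: queue=[A,D] q_used=1 → run A
t=2: queue=[A,D] q_used=2 → run A
t=3: queue=[D,A] q_used=0 → run D
t=4: queue=[D,A] q_used=1 → run D
t=5: queue=[D,A] q_used=2 → run D
t=6: queue=[A,D] q_used=0 → run A
t=7: queue=[A,D] q_used=1 → run A
t=8: queue=[A,D] q_used=2 → run A
t=9: queue=[D] q_used=0 → run D
t=10: queue=[D] q_used=1 → run D
t=11: queue=[D] q_used=2 → run D
t=12: queue=[D] q_used=0 → run D
t=13: queue=[D] q_used=1 → run D
t=14: (idle)

context switches = 4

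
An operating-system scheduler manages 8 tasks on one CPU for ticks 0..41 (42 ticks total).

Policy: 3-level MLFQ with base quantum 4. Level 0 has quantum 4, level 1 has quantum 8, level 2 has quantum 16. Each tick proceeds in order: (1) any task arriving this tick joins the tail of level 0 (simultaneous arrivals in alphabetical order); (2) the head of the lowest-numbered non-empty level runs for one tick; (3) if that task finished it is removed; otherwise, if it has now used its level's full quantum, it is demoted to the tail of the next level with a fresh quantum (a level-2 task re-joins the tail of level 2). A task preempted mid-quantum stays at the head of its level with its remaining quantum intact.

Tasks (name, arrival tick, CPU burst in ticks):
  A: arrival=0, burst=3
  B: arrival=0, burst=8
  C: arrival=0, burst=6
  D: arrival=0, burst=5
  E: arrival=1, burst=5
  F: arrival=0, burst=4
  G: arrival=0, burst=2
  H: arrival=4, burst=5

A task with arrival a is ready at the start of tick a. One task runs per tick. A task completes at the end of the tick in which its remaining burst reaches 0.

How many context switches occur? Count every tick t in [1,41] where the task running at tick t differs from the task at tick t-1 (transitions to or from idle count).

context switches = 13

t=0: L0/L1/L2 = ABCDFG/-/- → run A
t=1: L0/L1/L2 = ABCDFGE/-/- → run A
t=2: L0/L1/L2 = ABCDFGE/-/- → run A
t=3: L0/L1/L2 = BCDFGE/-/- → run B
t=4: L0/L1/L2 = BCDFGEH/-/- → run B
t=5: L0/L1/L2 = BCDFGEH/-/- → run B
t=6: L0/L1/L2 = BCDFGEH/-/- → run B
t=7: L0/L1/L2 = CDFGEH/B/- → run C
t=8: L0/L1/L2 = CDFGEH/B/- → run C
t=9: L0/L1/L2 = CDFGEH/B/- → run C
t=10: L0/L1/L2 = CDFGEH/B/- → run C
t=11: L0/L1/L2 = DFGEH/BC/- → run D
t=12: L0/L1/L2 = DFGEH/BC/- → run D
t=13: L0/L1/L2 = DFGEH/BC/- → run D
t=14: L0/L1/L2 = DFGEH/BC/- → run D
t=15: L0/L1/L2 = FGEH/BCD/- → run F
t=16: L0/L1/L2 = FGEH/BCD/- → run F
t=17: L0/L1/L2 = FGEH/BCD/- → run F
t=18: L0/L1/L2 = FGEH/BCD/- → run F
t=19: L0/L1/L2 = GEH/BCD/- → run G
t=20: L0/L1/L2 = GEH/BCD/- → run G
t=21: L0/L1/L2 = EH/BCD/- → run E
t=22: L0/L1/L2 = EH/BCD/- → run E
t=23: L0/L1/L2 = EH/BCD/- → run E
t=24: L0/L1/L2 = EH/BCD/- → run E
t=25: L0/L1/L2 = H/BCDE/- → run H
t=26: L0/L1/L2 = H/BCDE/- → run H
t=27: L0/L1/L2 = H/BCDE/- → run H
t=28: L0/L1/L2 = H/BCDE/- → run H
t=29: L0/L1/L2 = -/BCDEH/- → run B
t=30: L0/L1/L2 = -/BCDEH/- → run B
t=31: L0/L1/L2 = -/BCDEH/- → run B
t=32: L0/L1/L2 = -/BCDEH/- → run B
t=33: L0/L1/L2 = -/CDEH/- → run C
t=34: L0/L1/L2 = -/CDEH/- → run C
t=35: L0/L1/L2 = -/DEH/- → run D
t=36: L0/L1/L2 = -/EH/- → run E
t=37: L0/L1/L2 = -/H/- → run H
t=38: (idle)
t=39: (idle)
t=40: (idle)
t=41: (idle)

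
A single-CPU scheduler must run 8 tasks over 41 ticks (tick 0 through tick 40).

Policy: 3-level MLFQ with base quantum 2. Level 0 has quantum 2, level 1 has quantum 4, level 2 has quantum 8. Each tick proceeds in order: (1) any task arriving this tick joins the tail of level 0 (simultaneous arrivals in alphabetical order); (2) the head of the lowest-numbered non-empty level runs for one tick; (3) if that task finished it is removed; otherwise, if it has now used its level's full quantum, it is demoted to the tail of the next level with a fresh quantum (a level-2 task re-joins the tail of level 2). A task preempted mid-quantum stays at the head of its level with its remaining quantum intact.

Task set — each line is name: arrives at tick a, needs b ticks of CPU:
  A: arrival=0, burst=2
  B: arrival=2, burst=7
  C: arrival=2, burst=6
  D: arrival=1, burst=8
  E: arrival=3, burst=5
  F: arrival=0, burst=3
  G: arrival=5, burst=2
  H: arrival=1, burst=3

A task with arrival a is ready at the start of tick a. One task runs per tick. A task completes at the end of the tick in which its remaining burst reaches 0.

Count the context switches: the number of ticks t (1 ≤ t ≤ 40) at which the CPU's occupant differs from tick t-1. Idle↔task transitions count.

t=0: L0/L1/L2 = AF/-/- → run A
t=1: L0/L1/L2 = AFDH/-/- → run A
t=2: L0/L1/L2 = FDHBC/-/- → run F
t=3: L0/L1/L2 = FDHBCE/-/- → run F
t=4: L0/L1/L2 = DHBCE/F/- → run D
t=5: L0/L1/L2 = DHBCEG/F/- → run D
t=6: L0/L1/L2 = HBCEG/FD/- → run H
t=7: L0/L1/L2 = HBCEG/FD/- → run H
t=8: L0/L1/L2 = BCEG/FDH/- → run B
t=9: L0/L1/L2 = BCEG/FDH/- → run B
t=10: L0/L1/L2 = CEG/FDHB/- → run C
t=11: L0/L1/L2 = CEG/FDHB/- → run C
t=12: L0/L1/L2 = EG/FDHBC/- → run E
t=13: L0/L1/L2 = EG/FDHBC/- → run E
t=14: L0/L1/L2 = G/FDHBCE/- → run G
t=15: L0/L1/L2 = G/FDHBCE/- → run G
t=16: L0/L1/L2 = -/FDHBCE/- → run F
t=17: L0/L1/L2 = -/DHBCE/- → run D
t=18: L0/L1/L2 = -/DHBCE/- → run D
t=19: L0/L1/L2 = -/DHBCE/- → run D
t=20: L0/L1/L2 = -/DHBCE/- → run D
t=21: L0/L1/L2 = -/HBCE/D → run H
t=22: L0/L1/L2 = -/BCE/D → run B
t=23: L0/L1/L2 = -/BCE/D → run B
t=24: L0/L1/L2 = -/BCE/D → run B
t=25: L0/L1/L2 = -/BCE/D → run B
t=26: L0/L1/L2 = -/CE/DB → run C
t=27: L0/L1/L2 = -/CE/DB → run C
t=28: L0/L1/L2 = -/CE/DB → run C
t=29: L0/L1/L2 = -/CE/DB → run C
t=30: L0/L1/L2 = -/E/DB → run E
t=31: L0/L1/L2 = -/E/DB → run E
t=32: L0/L1/L2 = -/E/DB → run E
t=33: L0/L1/L2 = -/-/DB → run D
t=34: L0/L1/L2 = -/-/DB → run D
t=35: L0/L1/L2 = -/-/B → run B
t=36: (idle)
t=37: (idle)
t=38: (idle)
t=39: (idle)
t=40: (idle)

context switches = 16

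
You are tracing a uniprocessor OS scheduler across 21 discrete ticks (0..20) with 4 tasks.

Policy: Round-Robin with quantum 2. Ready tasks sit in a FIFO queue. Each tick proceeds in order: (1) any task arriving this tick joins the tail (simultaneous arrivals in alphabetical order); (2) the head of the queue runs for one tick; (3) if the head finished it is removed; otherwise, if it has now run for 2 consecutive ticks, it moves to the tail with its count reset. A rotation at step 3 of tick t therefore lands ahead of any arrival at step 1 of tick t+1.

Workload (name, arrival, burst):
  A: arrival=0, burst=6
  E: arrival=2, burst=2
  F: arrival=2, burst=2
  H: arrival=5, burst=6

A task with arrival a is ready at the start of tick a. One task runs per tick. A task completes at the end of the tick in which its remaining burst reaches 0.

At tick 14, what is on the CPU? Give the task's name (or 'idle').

running at tick 14 = H

t=0: queue=[A] q_used=0 → run A
t=1: queue=[A] q_used=1 → run A
t=2: queue=[A,E,F] q_used=0 → run A
t=3: queue=[A,E,F] q_used=1 → run A
t=4: queue=[E,F,A] q_used=0 → run E
t=5: queue=[E,F,A,H] q_used=1 → run E
t=6: queue=[F,A,H] q_used=0 → run F
t=7: queue=[F,A,H] q_used=1 → run F
t=8: queue=[A,H] q_used=0 → run A
t=9: queue=[A,H] q_used=1 → run A
t=10: queue=[H] q_used=0 → run H
t=11: queue=[H] q_used=1 → run H
t=12: queue=[H] q_used=0 → run H
t=13: queue=[H] q_used=1 → run H
t=14: queue=[H] q_used=0 → run H
t=15: queue=[H] q_used=1 → run H
t=16: (idle)
t=17: (idle)
t=18: (idle)
t=19: (idle)
t=20: (idle)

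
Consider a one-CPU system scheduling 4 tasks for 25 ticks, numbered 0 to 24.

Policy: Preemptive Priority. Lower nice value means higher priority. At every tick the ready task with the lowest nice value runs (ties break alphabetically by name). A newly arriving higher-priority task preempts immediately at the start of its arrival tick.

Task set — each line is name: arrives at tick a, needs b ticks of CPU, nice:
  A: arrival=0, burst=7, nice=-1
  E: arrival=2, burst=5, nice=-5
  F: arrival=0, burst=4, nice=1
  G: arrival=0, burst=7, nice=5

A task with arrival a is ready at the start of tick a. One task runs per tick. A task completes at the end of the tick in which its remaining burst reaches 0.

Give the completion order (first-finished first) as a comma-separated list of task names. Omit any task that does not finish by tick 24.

completion order = E, A, F, G

t=0: ready={A,F,G} → run A
t=1: ready={A,F,G} → run A
t=2: ready={A,E,F,G} → run E
t=3: ready={A,E,F,G} → run E
t=4: ready={A,E,F,G} → run E
t=5: ready={A,E,F,G} → run E
t=6: ready={A,E,F,G} → run E
t=7: ready={A,F,G} → run A
t=8: ready={A,F,G} → run A
t=9: ready={A,F,G} → run A
t=10: ready={A,F,G} → run A
t=11: ready={A,F,G} → run A
t=12: ready={F,G} → run F
t=13: ready={F,G} → run F
t=14: ready={F,G} → run F
t=15: ready={F,G} → run F
t=16: ready={G} → run G
t=17: ready={G} → run G
t=18: ready={G} → run G
t=19: ready={G} → run G
t=20: ready={G} → run G
t=21: ready={G} → run G
t=22: ready={G} → run G
t=23: (idle)
t=24: (idle)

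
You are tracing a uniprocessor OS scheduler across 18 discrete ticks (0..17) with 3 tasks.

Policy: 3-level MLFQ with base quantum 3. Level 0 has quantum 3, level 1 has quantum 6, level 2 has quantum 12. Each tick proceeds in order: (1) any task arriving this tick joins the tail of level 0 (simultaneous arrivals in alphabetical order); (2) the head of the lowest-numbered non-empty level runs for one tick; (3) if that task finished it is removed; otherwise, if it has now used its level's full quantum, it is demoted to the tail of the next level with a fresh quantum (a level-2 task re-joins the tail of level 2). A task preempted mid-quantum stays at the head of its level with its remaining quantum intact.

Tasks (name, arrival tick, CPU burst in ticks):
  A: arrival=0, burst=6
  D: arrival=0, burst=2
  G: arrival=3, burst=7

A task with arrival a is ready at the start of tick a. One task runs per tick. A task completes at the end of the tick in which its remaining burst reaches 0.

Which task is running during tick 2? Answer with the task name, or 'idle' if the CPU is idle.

running at tick 2 = A

t=0: L0/L1/L2 = AD/-/- → run A
t=1: L0/L1/L2 = AD/-/- → run A
t=2: L0/L1/L2 = AD/-/- → run A
t=3: L0/L1/L2 = DG/A/- → run D
t=4: L0/L1/L2 = DG/A/- → run D
t=5: L0/L1/L2 = G/A/- → run G
t=6: L0/L1/L2 = G/A/- → run G
t=7: L0/L1/L2 = G/A/- → run G
t=8: L0/L1/L2 = -/AG/- → run A
t=9: L0/L1/L2 = -/AG/- → run A
t=10: L0/L1/L2 = -/AG/- → run A
t=11: L0/L1/L2 = -/G/- → run G
t=12: L0/L1/L2 = -/G/- → run G
t=13: L0/L1/L2 = -/G/- → run G
t=14: L0/L1/L2 = -/G/- → run G
t=15: (idle)
t=16: (idle)
t=17: (idle)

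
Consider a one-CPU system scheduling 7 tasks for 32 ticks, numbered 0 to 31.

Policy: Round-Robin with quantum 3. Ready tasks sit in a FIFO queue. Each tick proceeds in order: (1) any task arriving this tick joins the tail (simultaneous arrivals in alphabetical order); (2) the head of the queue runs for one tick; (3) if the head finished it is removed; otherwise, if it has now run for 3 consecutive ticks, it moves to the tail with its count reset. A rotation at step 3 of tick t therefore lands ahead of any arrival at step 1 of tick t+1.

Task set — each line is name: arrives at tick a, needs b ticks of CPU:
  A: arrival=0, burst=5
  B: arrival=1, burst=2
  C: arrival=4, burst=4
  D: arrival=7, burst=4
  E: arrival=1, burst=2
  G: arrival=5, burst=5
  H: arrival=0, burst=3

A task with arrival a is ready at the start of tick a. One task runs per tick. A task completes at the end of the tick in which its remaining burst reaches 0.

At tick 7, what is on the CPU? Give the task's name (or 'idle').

t=0: queue=[A,H] q_used=0 → run A
t=1: queue=[A,H,B,E] q_used=1 → run A
t=2: queue=[A,H,B,E] q_used=2 → run A
t=3: queue=[H,B,E,A] q_used=0 → run H
t=4: queue=[H,B,E,A,C] q_used=1 → run H
t=5: queue=[H,B,E,A,C,G] q_used=2 → run H
t=6: queue=[B,E,A,C,G] q_used=0 → run B
t=7: queue=[B,E,A,C,G,D] q_used=1 → run B
t=8: queue=[E,A,C,G,D] q_used=0 → run E
t=9: queue=[E,A,C,G,D] q_used=1 → run E
t=10: queue=[A,C,G,D] q_used=0 → run A
t=11: queue=[A,C,G,D] q_used=1 → run A
t=12: queue=[C,G,D] q_used=0 → run C
t=13: queue=[C,G,D] q_used=1 → run C
t=14: queue=[C,G,D] q_used=2 → run C
t=15: queue=[G,D,C] q_used=0 → run G
t=16: queue=[G,D,C] q_used=1 → run G
t=17: queue=[G,D,C] q_used=2 → run G
t=18: queue=[D,C,G] q_used=0 → run D
t=19: queue=[D,C,G] q_used=1 → run D
t=20: queue=[D,C,G] q_used=2 → run D
t=21: queue=[C,G,D] q_used=0 → run C
t=22: queue=[G,D] q_used=0 → run G
t=23: queue=[G,D] q_used=1 → run G
t=24: queue=[D] q_used=0 → run D
t=25: (idle)
t=26: (idle)
t=27: (idle)
t=28: (idle)
t=29: (idle)
t=30: (idle)
t=31: (idle)

running at tick 7 = B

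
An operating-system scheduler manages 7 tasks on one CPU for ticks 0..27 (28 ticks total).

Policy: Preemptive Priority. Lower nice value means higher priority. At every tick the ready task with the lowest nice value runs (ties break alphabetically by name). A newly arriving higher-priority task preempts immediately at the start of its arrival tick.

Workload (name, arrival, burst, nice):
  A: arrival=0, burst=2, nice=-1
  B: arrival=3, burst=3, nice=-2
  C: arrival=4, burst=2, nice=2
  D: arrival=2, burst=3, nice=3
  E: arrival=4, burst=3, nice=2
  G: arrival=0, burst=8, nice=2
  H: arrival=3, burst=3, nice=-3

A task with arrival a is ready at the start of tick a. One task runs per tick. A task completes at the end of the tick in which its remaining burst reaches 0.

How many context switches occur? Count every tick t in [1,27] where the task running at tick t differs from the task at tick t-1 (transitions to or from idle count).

context switches = 8

t=0: ready={A,G} → run A
t=1: ready={A,G} → run A
t=2: ready={D,G} → run G
t=3: ready={B,D,G,H} → run H
t=4: ready={B,C,D,E,G,H} → run H
t=5: ready={B,C,D,E,G,H} → run H
t=6: ready={B,C,D,E,G} → run B
t=7: ready={B,C,D,E,G} → run B
t=8: ready={B,C,D,E,G} → run B
t=9: ready={C,D,E,G} → run C
t=10: ready={C,D,E,G} → run C
t=11: ready={D,E,G} → run E
t=12: ready={D,E,G} → run E
t=13: ready={D,E,G} → run E
t=14: ready={D,G} → run G
t=15: ready={D,G} → run G
t=16: ready={D,G} → run G
t=17: ready={D,G} → run G
t=18: ready={D,G} → run G
t=19: ready={D,G} → run G
t=20: ready={D,G} → run G
t=21: ready={D} → run D
t=22: ready={D} → run D
t=23: ready={D} → run D
t=24: (idle)
t=25: (idle)
t=26: (idle)
t=27: (idle)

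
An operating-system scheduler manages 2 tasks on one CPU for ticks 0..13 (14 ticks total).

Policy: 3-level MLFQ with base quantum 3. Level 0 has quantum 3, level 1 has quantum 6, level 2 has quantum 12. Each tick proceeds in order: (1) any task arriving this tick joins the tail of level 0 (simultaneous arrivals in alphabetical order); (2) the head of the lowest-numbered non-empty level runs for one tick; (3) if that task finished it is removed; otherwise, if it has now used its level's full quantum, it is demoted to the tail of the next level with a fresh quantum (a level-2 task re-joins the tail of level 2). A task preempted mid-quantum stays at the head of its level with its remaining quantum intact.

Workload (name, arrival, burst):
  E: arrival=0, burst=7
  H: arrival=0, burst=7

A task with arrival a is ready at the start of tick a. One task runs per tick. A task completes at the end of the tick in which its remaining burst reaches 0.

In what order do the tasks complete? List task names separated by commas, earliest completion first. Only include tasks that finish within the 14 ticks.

t=0: L0/L1/L2 = EH/-/- → run E
t=1: L0/L1/L2 = EH/-/- → run E
t=2: L0/L1/L2 = EH/-/- → run E
t=3: L0/L1/L2 = H/E/- → run H
t=4: L0/L1/L2 = H/E/- → run H
t=5: L0/L1/L2 = H/E/- → run H
t=6: L0/L1/L2 = -/EH/- → run E
t=7: L0/L1/L2 = -/EH/- → run E
t=8: L0/L1/L2 = -/EH/- → run E
t=9: L0/L1/L2 = -/EH/- → run E
t=10: L0/L1/L2 = -/H/- → run H
t=11: L0/L1/L2 = -/H/- → run H
t=12: L0/L1/L2 = -/H/- → run H
t=13: L0/L1/L2 = -/H/- → run H

completion order = E, H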